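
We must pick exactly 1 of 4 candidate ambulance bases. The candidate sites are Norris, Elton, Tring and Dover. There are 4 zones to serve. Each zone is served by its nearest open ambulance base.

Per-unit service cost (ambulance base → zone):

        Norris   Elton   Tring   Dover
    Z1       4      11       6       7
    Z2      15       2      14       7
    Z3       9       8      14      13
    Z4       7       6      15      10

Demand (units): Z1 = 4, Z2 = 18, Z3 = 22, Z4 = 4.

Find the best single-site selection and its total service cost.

With exactly 1 open, each zone uses its cheapest among the chosen.
{Elton}: Z1→Elton 11·4=44, Z2→Elton 2·18=36, Z3→Elton 8·22=176, Z4→Elton 6·4=24. Service cost 280.
{Dover}: service cost 480
{Norris}: service cost 512
Among all 4 size-1 choices, {Elton} is lowest.

Choose Elton only; total service cost 280.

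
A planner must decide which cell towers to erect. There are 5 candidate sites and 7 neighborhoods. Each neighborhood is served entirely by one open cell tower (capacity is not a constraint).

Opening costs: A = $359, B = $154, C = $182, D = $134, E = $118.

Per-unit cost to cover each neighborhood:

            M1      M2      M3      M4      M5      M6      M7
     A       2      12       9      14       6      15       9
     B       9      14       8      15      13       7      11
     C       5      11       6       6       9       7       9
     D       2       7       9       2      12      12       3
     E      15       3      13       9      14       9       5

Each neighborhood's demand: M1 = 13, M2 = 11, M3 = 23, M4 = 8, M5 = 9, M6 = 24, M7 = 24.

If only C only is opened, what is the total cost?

Each neighborhood is assigned to its cheapest site among the open ones.
{C}: M1→C 5·13=65, M2→C 11·11=121, M3→C 6·23=138, M4→C 6·8=48, M5→C 9·9=81, M6→C 7·24=168, M7→C 9·24=216. Service 837; fixed 182; total 1019.

Total cost: 1019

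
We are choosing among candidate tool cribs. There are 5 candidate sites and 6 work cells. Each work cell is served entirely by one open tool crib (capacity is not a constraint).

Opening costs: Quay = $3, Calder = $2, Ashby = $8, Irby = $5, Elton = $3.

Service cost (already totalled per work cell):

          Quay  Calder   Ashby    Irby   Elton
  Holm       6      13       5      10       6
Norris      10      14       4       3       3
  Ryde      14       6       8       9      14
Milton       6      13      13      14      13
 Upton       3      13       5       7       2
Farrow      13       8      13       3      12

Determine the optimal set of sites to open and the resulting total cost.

For any fixed open set, each work cell goes to its cheapest open site; total = fixed + service.
{Quay, Calder, Irby}: Holm→Quay 6, Norris→Irby 3, Ryde→Calder 6, Milton→Quay 6, Upton→Quay 3, Farrow→Irby 3. Service 27; fixed 10; total 37.
{Quay, Irby}: Holm→Quay 6, Norris→Irby 3, Ryde→Irby 9, Milton→Quay 6, Upton→Quay 3, Farrow→Irby 3. Service 30; fixed 8; total 38.
{Quay, Calder, Irby, Elton}: service 26 + fixed 13 = 39
{Quay, Calder, Ashby, Irby, Elton}: Holm→Ashby 5, Norris→Irby 3, Ryde→Calder 6, Milton→Quay 6, Upton→Elton 2, Farrow→Irby 3. Service 25; fixed 21; total 46.
No other subset beats 37.

Open Quay, Calder and Irby; minimum total cost 37.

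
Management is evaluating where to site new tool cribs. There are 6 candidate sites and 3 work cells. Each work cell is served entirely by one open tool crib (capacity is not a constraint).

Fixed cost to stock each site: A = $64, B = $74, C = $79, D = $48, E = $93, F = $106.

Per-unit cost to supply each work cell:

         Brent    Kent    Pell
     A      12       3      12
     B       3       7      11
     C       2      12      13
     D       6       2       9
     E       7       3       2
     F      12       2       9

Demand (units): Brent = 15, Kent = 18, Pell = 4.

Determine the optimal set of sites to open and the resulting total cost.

For any fixed open set, each work cell goes to its cheapest open site; total = fixed + service.
{D}: Brent→D 6·15=90, Kent→D 2·18=36, Pell→D 9·4=36. Service 162; fixed 48; total 210.
{C, D}: service 102 + fixed 127 = 229
{B, D}: service 117 + fixed 122 = 239
{A, B, C, D, E, F}: service 74 + fixed 464 = 538
No other subset beats 210.

Open D only; minimum total cost 210.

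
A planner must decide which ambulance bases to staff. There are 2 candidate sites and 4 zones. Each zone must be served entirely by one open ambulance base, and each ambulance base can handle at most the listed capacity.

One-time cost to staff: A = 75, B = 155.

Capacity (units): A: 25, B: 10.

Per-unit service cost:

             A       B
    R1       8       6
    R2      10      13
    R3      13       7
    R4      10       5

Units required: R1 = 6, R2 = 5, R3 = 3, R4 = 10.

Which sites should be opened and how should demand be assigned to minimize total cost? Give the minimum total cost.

Open {A}: R1→A 8·6=48, R2→A 10·5=50, R3→A 13·3=39, R4→A 10·10=100.
Loads: A carries 24/25. Service 237; fixed 75; total 312.
Next best feasible plan costs 417.

Minimum total cost: 312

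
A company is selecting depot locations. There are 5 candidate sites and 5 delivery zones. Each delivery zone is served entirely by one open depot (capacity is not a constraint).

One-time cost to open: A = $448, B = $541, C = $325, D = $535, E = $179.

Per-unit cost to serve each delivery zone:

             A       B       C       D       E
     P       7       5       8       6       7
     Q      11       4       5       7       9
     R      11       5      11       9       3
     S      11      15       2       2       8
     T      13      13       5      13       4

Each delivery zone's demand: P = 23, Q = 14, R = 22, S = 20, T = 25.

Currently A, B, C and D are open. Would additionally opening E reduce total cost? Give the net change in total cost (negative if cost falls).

Current service cost with {A, B, C, D}: 446.
Adding E: each delivery zone re-picks its cheapest; new service cost 377, saving 69.
Extra fixed cost: 179. Net change = 179 − 69 = 110.
(Totals: 2295 → 2405.)

No — net change +110 (cost rises by 110).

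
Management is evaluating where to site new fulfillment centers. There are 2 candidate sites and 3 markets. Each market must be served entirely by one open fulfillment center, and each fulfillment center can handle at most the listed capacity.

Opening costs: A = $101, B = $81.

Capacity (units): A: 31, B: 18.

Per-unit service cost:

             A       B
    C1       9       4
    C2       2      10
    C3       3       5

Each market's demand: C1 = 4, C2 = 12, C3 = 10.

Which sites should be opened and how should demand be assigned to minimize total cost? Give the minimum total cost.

Minimum total cost: 191

Open {A}: C1→A 9·4=36, C2→A 2·12=24, C3→A 3·10=30.
Loads: A carries 26/31. Service 90; fixed 101; total 191.
Next best feasible plan costs 252.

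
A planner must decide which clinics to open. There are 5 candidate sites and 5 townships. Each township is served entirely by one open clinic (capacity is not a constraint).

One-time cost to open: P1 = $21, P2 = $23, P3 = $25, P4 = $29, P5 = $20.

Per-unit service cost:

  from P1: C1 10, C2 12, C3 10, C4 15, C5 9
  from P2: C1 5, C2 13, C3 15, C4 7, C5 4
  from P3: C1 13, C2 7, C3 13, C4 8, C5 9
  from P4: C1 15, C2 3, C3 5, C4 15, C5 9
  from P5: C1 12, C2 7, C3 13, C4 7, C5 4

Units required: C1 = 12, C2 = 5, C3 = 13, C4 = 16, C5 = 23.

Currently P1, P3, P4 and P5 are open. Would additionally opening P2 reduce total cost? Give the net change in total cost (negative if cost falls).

Current service cost with {P1, P3, P4, P5}: 404.
Adding P2: each township re-picks its cheapest; new service cost 344, saving 60.
Extra fixed cost: 23. Net change = 23 − 60 = -37.
(Totals: 499 → 462.)

Yes — net change −37 (cost falls by 37).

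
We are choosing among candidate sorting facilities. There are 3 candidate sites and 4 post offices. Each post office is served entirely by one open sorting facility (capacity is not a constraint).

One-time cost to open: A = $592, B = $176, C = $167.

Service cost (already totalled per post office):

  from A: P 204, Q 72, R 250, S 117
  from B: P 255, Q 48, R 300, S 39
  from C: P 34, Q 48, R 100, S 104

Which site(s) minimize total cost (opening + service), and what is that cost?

For any fixed open set, each post office goes to its cheapest open site; total = fixed + service.
{C}: P→C 34, Q→C 48, R→C 100, S→C 104. Service 286; fixed 167; total 453.
{B, C}: service 221 + fixed 343 = 564
{B}: P→B 255, Q→B 48, R→B 300, S→B 39. Service 642; fixed 176; total 818.
{A, B, C}: P→C 34, Q→B 48, R→C 100, S→B 39. Service 221; fixed 935; total 1156.
No other subset beats 453.

Open C only; minimum total cost 453.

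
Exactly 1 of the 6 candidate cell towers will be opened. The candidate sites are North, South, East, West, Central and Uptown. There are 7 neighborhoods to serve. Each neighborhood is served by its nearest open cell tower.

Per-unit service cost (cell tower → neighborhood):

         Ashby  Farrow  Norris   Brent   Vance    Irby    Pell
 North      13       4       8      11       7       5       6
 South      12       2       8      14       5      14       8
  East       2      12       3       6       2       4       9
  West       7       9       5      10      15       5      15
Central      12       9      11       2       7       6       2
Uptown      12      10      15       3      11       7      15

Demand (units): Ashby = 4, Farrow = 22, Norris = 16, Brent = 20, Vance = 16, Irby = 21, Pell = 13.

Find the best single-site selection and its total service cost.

Choose East only; total service cost 673.

With exactly 1 open, each neighborhood uses its cheapest among the chosen.
{East}: Ashby→East 2·4=8, Farrow→East 12·22=264, Norris→East 3·16=48, Brent→East 6·20=120, Vance→East 2·16=32, Irby→East 4·21=84, Pell→East 9·13=117. Service cost 673.
{Central}: service cost 726
{North}: service cost 783
Among all 6 size-1 choices, {East} is lowest.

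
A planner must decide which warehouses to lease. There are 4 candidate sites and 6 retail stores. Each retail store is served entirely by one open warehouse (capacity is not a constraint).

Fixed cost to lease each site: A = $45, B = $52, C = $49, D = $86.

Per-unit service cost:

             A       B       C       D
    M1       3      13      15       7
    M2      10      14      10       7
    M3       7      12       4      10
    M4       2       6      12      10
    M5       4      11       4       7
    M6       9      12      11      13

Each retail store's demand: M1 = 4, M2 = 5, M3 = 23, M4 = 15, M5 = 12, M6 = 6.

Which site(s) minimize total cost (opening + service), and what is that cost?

Open A and C; minimum total cost 380.

For any fixed open set, each retail store goes to its cheapest open site; total = fixed + service.
{A, C}: M1→A 3·4=12, M2→A 10·5=50, M3→C 4·23=92, M4→A 2·15=30, M5→A 4·12=48, M6→A 9·6=54. Service 286; fixed 94; total 380.
{A}: service 355 + fixed 45 = 400
{A, B, C}: M1→A 3·4=12, M2→A 10·5=50, M3→C 4·23=92, M4→A 2·15=30, M5→A 4·12=48, M6→A 9·6=54. Service 286; fixed 146; total 432.
{A, B, C, D}: M1→A 3·4=12, M2→D 7·5=35, M3→C 4·23=92, M4→A 2·15=30, M5→A 4·12=48, M6→A 9·6=54. Service 271; fixed 232; total 503.
No other subset beats 380.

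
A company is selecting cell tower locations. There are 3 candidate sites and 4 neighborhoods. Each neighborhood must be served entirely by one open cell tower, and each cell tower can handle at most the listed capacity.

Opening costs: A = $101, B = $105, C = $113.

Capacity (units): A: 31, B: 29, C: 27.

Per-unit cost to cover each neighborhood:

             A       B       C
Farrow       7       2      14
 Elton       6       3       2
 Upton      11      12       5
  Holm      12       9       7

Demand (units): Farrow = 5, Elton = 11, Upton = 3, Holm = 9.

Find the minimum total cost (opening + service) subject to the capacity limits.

Open {B}: Farrow→B 2·5=10, Elton→B 3·11=33, Upton→B 12·3=36, Holm→B 9·9=81.
Loads: B carries 28/29. Service 160; fixed 105; total 265.
Next best feasible plan costs 328.

Minimum total cost: 265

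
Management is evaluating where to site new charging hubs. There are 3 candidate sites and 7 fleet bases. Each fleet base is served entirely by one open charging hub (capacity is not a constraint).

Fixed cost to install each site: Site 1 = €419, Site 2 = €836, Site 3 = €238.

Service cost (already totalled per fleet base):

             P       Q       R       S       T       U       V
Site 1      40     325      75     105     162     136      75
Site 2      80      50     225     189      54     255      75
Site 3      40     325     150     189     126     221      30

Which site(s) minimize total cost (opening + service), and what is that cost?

For any fixed open set, each fleet base goes to its cheapest open site; total = fixed + service.
{Site 3}: P→Site 3 40, Q→Site 3 325, R→Site 3 150, S→Site 3 189, T→Site 3 126, U→Site 3 221, V→Site 3 30. Service 1081; fixed 238; total 1319.
{Site 1}: P→Site 1 40, Q→Site 1 325, R→Site 1 75, S→Site 1 105, T→Site 1 162, U→Site 1 136, V→Site 1 75. Service 918; fixed 419; total 1337.
{Site 1, Site 3}: service 837 + fixed 657 = 1494
{Site 1, Site 2, Site 3}: service 490 + fixed 1493 = 1983
(All 7 nonempty subsets were checked; Site 3 only is lowest.)

Open Site 3 only; minimum total cost 1319.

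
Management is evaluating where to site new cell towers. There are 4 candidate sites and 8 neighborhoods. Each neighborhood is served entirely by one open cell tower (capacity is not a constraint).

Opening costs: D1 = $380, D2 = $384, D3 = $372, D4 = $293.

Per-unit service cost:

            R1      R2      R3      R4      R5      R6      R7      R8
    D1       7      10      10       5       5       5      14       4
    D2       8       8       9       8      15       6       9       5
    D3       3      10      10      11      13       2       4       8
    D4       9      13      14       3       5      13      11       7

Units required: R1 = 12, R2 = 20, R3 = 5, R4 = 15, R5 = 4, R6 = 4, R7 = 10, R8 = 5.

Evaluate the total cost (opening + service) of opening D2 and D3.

Each neighborhood is assigned to its cheapest site among the open ones.
{D2, D3}: R1→D3 3·12=36, R2→D2 8·20=160, R3→D2 9·5=45, R4→D2 8·15=120, R5→D3 13·4=52, R6→D3 2·4=8, R7→D3 4·10=40, R8→D2 5·5=25. Service 486; fixed 756; total 1242.

Total cost: 1242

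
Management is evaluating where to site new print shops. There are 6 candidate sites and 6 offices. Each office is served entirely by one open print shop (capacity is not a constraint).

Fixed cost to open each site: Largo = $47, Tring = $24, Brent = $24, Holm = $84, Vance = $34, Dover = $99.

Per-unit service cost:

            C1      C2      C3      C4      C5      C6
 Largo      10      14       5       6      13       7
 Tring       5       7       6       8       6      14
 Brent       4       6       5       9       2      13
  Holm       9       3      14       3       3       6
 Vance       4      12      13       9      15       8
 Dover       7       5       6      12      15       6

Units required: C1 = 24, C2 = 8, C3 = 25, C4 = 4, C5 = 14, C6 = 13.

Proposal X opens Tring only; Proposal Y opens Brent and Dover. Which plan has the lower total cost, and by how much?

Proposal X: {Tring}: C1→Tring 5·24=120, C2→Tring 7·8=56, C3→Tring 6·25=150, C4→Tring 8·4=32, C5→Tring 6·14=84, C6→Tring 14·13=182. Service 624; fixed 24; total 648.
Proposal Y: {Brent, Dover}: C1→Brent 4·24=96, C2→Dover 5·8=40, C3→Brent 5·25=125, C4→Brent 9·4=36, C5→Brent 2·14=28, C6→Dover 6·13=78. Service 403; fixed 123; total 526.
Difference: |648 − 526| = 122.

Proposal Y is cheaper by 122.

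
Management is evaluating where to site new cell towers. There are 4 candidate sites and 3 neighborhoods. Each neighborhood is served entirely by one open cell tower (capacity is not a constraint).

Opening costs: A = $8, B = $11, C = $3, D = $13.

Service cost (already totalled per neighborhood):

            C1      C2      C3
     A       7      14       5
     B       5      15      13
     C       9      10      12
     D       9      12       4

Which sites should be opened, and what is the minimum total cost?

For any fixed open set, each neighborhood goes to its cheapest open site; total = fixed + service.
{A, C}: C1→A 7, C2→C 10, C3→A 5. Service 22; fixed 11; total 33.
{A}: service 26 + fixed 8 = 34
{C}: C1→C 9, C2→C 10, C3→C 12. Service 31; fixed 3; total 34.
{A, B, C, D}: C1→B 5, C2→C 10, C3→D 4. Service 19; fixed 35; total 54.
No other subset beats 33.

Open A and C; minimum total cost 33.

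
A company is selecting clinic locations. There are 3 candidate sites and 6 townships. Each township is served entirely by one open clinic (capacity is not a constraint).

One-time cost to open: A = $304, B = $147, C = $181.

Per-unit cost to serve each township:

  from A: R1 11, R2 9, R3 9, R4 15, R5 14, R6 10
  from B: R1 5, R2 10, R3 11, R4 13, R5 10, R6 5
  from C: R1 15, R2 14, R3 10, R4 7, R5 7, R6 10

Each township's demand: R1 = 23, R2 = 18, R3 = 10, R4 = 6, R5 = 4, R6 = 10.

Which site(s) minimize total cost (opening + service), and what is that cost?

For any fixed open set, each township goes to its cheapest open site; total = fixed + service.
{B}: R1→B 5·23=115, R2→B 10·18=180, R3→B 11·10=110, R4→B 13·6=78, R5→B 10·4=40, R6→B 5·10=50. Service 573; fixed 147; total 720.
{B, C}: service 515 + fixed 328 = 843
{A, B}: service 535 + fixed 451 = 986
{A, B, C}: service 487 + fixed 632 = 1119
(All 7 nonempty subsets were checked; B only is lowest.)

Open B only; minimum total cost 720.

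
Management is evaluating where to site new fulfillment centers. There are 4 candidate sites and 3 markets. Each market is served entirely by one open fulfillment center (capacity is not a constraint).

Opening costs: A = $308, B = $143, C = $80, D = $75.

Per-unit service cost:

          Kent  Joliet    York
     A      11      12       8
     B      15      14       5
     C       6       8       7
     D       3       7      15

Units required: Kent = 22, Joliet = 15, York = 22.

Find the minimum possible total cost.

For any fixed open set, each market goes to its cheapest open site; total = fixed + service.
{C, D}: Kent→D 3·22=66, Joliet→D 7·15=105, York→C 7·22=154. Service 325; fixed 155; total 480.
{C}: service 406 + fixed 80 = 486
{B, D}: service 281 + fixed 218 = 499
{A, B, C, D}: service 281 + fixed 606 = 887
No other subset beats 480.

Minimum total cost: 480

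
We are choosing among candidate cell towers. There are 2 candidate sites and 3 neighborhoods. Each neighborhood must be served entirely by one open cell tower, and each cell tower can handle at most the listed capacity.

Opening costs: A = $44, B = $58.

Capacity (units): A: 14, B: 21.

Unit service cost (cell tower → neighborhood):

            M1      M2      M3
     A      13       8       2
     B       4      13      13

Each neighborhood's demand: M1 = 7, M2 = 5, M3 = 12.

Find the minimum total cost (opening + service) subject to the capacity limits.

Minimum total cost: 219

Open {A, B}: M1→B 4·7=28, M2→B 13·5=65, M3→A 2·12=24.
Loads: A carries 12/14, B carries 12/21. Service 117; fixed 102; total 219.
Next best feasible plan costs 326.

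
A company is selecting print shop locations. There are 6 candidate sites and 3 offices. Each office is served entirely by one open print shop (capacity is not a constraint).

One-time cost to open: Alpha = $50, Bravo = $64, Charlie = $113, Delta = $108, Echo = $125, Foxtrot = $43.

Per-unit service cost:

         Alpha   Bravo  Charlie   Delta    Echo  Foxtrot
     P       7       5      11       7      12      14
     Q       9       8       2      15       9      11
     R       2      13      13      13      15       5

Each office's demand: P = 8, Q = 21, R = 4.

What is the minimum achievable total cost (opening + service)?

Minimum total cost: 269

For any fixed open set, each office goes to its cheapest open site; total = fixed + service.
{Alpha, Charlie}: P→Alpha 7·8=56, Q→Charlie 2·21=42, R→Alpha 2·4=8. Service 106; fixed 163; total 269.
{Charlie}: service 182 + fixed 113 = 295
{Alpha}: service 253 + fixed 50 = 303
{Alpha, Bravo, Charlie, Delta, Echo, Foxtrot}: service 90 + fixed 503 = 593
No other subset beats 269.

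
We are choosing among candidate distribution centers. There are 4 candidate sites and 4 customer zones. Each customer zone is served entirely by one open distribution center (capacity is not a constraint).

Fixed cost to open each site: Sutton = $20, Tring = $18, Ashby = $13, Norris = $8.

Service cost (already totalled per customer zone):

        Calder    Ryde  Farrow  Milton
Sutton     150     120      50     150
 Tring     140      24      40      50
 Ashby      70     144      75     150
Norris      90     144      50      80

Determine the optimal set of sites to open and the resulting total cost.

For any fixed open set, each customer zone goes to its cheapest open site; total = fixed + service.
{Tring, Ashby}: Calder→Ashby 70, Ryde→Tring 24, Farrow→Tring 40, Milton→Tring 50. Service 184; fixed 31; total 215.
{Tring, Ashby, Norris}: Calder→Ashby 70, Ryde→Tring 24, Farrow→Tring 40, Milton→Tring 50. Service 184; fixed 39; total 223.
{Tring, Norris}: Calder→Norris 90, Ryde→Tring 24, Farrow→Tring 40, Milton→Tring 50. Service 204; fixed 26; total 230.
{Sutton, Tring, Ashby, Norris}: Calder→Ashby 70, Ryde→Tring 24, Farrow→Tring 40, Milton→Tring 50. Service 184; fixed 59; total 243.
No other subset beats 215.

Open Tring and Ashby; minimum total cost 215.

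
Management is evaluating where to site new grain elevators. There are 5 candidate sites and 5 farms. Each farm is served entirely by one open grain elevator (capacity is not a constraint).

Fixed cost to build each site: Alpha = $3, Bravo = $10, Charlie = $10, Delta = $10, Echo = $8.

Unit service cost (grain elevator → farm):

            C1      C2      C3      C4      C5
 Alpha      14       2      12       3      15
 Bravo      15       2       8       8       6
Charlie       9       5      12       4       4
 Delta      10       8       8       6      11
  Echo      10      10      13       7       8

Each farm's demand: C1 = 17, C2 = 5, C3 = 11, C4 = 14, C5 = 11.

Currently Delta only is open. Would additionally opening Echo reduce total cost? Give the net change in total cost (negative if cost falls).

Current service cost with {Delta}: 503.
Adding Echo: each farm re-picks its cheapest; new service cost 470, saving 33.
Extra fixed cost: 8. Net change = 8 − 33 = -25.
(Totals: 513 → 488.)

Yes — net change −25 (cost falls by 25).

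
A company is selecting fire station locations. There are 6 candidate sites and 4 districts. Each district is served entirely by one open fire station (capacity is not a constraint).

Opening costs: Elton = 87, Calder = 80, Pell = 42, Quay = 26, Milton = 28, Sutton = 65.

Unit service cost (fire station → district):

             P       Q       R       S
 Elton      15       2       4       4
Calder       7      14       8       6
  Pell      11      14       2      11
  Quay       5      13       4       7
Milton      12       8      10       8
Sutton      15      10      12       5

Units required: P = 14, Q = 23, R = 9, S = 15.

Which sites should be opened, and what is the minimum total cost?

For any fixed open set, each district goes to its cheapest open site; total = fixed + service.
{Elton, Quay}: P→Quay 5·14=70, Q→Elton 2·23=46, R→Elton 4·9=36, S→Elton 4·15=60. Service 212; fixed 113; total 325.
{Elton, Pell, Quay}: service 194 + fixed 155 = 349
{Elton, Quay, Milton}: service 212 + fixed 141 = 353
{Elton, Calder, Pell, Quay, Milton, Sutton}: P→Quay 5·14=70, Q→Elton 2·23=46, R→Pell 2·9=18, S→Elton 4·15=60. Service 194; fixed 328; total 522.
No other subset beats 325.

Open Elton and Quay; minimum total cost 325.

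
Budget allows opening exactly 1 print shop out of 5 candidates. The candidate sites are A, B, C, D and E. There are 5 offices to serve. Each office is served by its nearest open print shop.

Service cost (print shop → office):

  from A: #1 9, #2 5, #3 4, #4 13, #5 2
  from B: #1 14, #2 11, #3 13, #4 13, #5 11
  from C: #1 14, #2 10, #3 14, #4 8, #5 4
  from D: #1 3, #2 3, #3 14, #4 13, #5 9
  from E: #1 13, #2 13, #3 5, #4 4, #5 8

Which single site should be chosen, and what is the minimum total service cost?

With exactly 1 open, each office uses its cheapest among the chosen.
{A}: #1→A 9, #2→A 5, #3→A 4, #4→A 13, #5→A 2. Service cost 33.
{D}: service cost 42
{E}: service cost 43
Among all 5 size-1 choices, {A} is lowest.

Choose A only; total service cost 33.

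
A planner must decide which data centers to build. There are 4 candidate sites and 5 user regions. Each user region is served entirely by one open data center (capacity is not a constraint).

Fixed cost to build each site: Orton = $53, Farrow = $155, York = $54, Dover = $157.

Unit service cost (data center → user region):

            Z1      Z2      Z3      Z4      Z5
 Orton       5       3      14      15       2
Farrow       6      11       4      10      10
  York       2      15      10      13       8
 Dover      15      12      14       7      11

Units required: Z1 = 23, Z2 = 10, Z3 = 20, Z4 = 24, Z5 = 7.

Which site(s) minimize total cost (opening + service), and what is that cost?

Open Orton, Farrow and York; minimum total cost 672.

For any fixed open set, each user region goes to its cheapest open site; total = fixed + service.
{Orton, Farrow, York}: Z1→York 2·23=46, Z2→Orton 3·10=30, Z3→Farrow 4·20=80, Z4→Farrow 10·24=240, Z5→Orton 2·7=14. Service 410; fixed 262; total 672.
{Orton, Farrow}: service 479 + fixed 208 = 687
{Orton, York}: Z1→York 2·23=46, Z2→Orton 3·10=30, Z3→York 10·20=200, Z4→York 13·24=312, Z5→Orton 2·7=14. Service 602; fixed 107; total 709.
{Orton, Farrow, York, Dover}: service 338 + fixed 419 = 757
(All 15 nonempty subsets were checked; Orton, Farrow and York is lowest.)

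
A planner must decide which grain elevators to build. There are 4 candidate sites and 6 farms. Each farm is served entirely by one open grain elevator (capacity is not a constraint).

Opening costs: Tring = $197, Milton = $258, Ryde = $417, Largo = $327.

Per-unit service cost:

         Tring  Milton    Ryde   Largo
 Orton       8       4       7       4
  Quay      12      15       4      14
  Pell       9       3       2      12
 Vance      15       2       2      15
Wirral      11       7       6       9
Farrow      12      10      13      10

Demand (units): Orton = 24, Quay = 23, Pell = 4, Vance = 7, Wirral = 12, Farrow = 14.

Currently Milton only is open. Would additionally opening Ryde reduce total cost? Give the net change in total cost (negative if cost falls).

Current service cost with {Milton}: 691.
Adding Ryde: each farm re-picks its cheapest; new service cost 422, saving 269.
Extra fixed cost: 417. Net change = 417 − 269 = 148.
(Totals: 949 → 1097.)

No — net change +148 (cost rises by 148).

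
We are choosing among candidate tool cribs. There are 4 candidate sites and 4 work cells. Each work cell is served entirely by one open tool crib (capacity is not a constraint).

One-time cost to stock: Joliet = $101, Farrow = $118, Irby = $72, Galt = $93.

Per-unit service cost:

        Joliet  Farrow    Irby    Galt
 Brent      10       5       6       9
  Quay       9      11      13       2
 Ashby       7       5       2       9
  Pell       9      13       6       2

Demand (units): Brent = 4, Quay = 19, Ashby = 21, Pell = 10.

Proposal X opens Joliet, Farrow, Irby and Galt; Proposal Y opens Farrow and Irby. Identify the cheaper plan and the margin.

Proposal X: {Joliet, Farrow, Irby, Galt}: Brent→Farrow 5·4=20, Quay→Galt 2·19=38, Ashby→Irby 2·21=42, Pell→Galt 2·10=20. Service 120; fixed 384; total 504.
Proposal Y: {Farrow, Irby}: Brent→Farrow 5·4=20, Quay→Farrow 11·19=209, Ashby→Irby 2·21=42, Pell→Irby 6·10=60. Service 331; fixed 190; total 521.
Difference: |504 − 521| = 17.

Proposal X is cheaper by 17.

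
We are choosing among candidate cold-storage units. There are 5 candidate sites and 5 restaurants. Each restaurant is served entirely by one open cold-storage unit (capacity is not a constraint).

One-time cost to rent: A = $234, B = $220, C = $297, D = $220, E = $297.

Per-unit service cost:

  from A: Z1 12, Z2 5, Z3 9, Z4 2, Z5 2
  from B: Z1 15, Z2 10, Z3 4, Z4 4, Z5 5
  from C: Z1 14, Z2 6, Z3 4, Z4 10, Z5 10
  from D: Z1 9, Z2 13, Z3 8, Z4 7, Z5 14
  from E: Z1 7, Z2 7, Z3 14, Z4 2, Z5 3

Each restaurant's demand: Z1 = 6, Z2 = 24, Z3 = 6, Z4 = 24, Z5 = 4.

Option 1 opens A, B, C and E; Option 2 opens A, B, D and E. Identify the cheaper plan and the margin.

Option 1: {A, B, C, E}: Z1→E 7·6=42, Z2→A 5·24=120, Z3→B 4·6=24, Z4→A 2·24=48, Z5→A 2·4=8. Service 242; fixed 1048; total 1290.
Option 2: {A, B, D, E}: Z1→E 7·6=42, Z2→A 5·24=120, Z3→B 4·6=24, Z4→A 2·24=48, Z5→A 2·4=8. Service 242; fixed 971; total 1213.
Difference: |1290 − 1213| = 77.

Option 2 is cheaper by 77.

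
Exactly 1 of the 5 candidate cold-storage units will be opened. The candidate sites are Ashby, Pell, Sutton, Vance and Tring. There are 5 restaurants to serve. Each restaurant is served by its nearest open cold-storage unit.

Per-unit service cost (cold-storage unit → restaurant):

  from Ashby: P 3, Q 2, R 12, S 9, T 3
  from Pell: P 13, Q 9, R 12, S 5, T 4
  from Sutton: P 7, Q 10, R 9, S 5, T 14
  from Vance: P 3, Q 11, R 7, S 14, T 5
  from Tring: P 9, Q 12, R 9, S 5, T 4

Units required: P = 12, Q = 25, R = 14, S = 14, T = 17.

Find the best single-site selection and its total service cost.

With exactly 1 open, each restaurant uses its cheapest among the chosen.
{Ashby}: P→Ashby 3·12=36, Q→Ashby 2·25=50, R→Ashby 12·14=168, S→Ashby 9·14=126, T→Ashby 3·17=51. Service cost 431.
{Tring}: service cost 672
{Pell}: service cost 687
Among all 5 size-1 choices, {Ashby} is lowest.

Choose Ashby only; total service cost 431.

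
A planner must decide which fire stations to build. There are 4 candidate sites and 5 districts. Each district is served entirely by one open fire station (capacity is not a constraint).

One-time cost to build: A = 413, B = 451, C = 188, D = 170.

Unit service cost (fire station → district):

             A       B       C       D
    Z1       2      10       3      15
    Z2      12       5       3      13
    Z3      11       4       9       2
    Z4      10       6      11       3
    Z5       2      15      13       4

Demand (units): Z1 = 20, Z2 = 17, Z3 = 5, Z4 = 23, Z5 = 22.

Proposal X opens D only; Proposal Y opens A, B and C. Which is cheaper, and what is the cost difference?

Proposal X is cheaper by 487.

Proposal X: {D}: Z1→D 15·20=300, Z2→D 13·17=221, Z3→D 2·5=10, Z4→D 3·23=69, Z5→D 4·22=88. Service 688; fixed 170; total 858.
Proposal Y: {A, B, C}: Z1→A 2·20=40, Z2→C 3·17=51, Z3→B 4·5=20, Z4→B 6·23=138, Z5→A 2·22=44. Service 293; fixed 1052; total 1345.
Difference: |858 − 1345| = 487.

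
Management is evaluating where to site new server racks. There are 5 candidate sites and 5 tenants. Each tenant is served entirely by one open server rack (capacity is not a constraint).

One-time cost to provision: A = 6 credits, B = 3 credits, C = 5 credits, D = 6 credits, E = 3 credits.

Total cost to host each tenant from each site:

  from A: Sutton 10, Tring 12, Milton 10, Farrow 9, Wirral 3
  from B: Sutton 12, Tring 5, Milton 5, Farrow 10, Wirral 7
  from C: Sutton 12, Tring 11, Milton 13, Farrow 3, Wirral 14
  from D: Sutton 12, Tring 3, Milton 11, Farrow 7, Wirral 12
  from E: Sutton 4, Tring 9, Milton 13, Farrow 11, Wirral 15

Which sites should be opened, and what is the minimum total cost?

Open B, C and E; minimum total cost 35.

For any fixed open set, each tenant goes to its cheapest open site; total = fixed + service.
{B, C, E}: Sutton→E 4, Tring→B 5, Milton→B 5, Farrow→C 3, Wirral→B 7. Service 24; fixed 11; total 35.
{A, B, C, E}: Sutton→E 4, Tring→B 5, Milton→B 5, Farrow→C 3, Wirral→A 3. Service 20; fixed 17; total 37.
{B, E}: service 31 + fixed 6 = 37
{A, B, C, D, E}: service 18 + fixed 23 = 41
No other subset beats 35.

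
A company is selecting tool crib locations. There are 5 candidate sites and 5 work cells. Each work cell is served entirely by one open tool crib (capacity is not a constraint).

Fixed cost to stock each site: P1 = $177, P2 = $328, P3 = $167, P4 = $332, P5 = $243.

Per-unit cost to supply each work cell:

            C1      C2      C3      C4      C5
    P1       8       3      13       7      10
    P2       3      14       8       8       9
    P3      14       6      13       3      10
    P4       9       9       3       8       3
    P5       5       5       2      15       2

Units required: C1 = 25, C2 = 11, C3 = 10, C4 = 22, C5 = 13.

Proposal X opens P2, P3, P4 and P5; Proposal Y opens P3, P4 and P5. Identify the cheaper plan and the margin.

Proposal Y is cheaper by 278.

Proposal X: {P2, P3, P4, P5}: C1→P2 3·25=75, C2→P5 5·11=55, C3→P5 2·10=20, C4→P3 3·22=66, C5→P5 2·13=26. Service 242; fixed 1070; total 1312.
Proposal Y: {P3, P4, P5}: C1→P5 5·25=125, C2→P5 5·11=55, C3→P5 2·10=20, C4→P3 3·22=66, C5→P5 2·13=26. Service 292; fixed 742; total 1034.
Difference: |1312 − 1034| = 278.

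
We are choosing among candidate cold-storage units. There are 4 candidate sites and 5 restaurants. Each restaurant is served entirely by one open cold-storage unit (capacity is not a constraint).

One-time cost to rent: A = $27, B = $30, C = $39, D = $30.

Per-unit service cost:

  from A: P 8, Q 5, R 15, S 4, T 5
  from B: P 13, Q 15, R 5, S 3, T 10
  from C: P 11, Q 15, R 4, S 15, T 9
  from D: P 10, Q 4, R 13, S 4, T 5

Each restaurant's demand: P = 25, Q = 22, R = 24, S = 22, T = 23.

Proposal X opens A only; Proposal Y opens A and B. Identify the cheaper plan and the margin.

Proposal Y is cheaper by 232.

Proposal X: {A}: P→A 8·25=200, Q→A 5·22=110, R→A 15·24=360, S→A 4·22=88, T→A 5·23=115. Service 873; fixed 27; total 900.
Proposal Y: {A, B}: P→A 8·25=200, Q→A 5·22=110, R→B 5·24=120, S→B 3·22=66, T→A 5·23=115. Service 611; fixed 57; total 668.
Difference: |900 − 668| = 232.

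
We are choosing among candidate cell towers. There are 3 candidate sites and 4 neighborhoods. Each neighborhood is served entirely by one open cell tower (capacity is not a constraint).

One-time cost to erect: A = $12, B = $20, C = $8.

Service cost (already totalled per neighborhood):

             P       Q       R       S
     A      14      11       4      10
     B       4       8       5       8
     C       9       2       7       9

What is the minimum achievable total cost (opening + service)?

For any fixed open set, each neighborhood goes to its cheapest open site; total = fixed + service.
{C}: P→C 9, Q→C 2, R→C 7, S→C 9. Service 27; fixed 8; total 35.
{A, C}: P→C 9, Q→C 2, R→A 4, S→C 9. Service 24; fixed 20; total 44.
{B}: service 25 + fixed 20 = 45
{A, B, C}: service 18 + fixed 40 = 58
(All 7 nonempty subsets were checked; C only is lowest.)

Minimum total cost: 35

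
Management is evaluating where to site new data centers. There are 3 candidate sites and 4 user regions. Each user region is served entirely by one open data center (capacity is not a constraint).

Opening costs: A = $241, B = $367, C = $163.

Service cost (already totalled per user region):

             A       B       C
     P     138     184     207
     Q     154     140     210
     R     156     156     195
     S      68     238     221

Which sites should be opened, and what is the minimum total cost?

Open A only; minimum total cost 757.

For any fixed open set, each user region goes to its cheapest open site; total = fixed + service.
{A}: P→A 138, Q→A 154, R→A 156, S→A 68. Service 516; fixed 241; total 757.
{A, C}: P→A 138, Q→A 154, R→A 156, S→A 68. Service 516; fixed 404; total 920.
{C}: service 833 + fixed 163 = 996
{A, B, C}: service 502 + fixed 771 = 1273
No other subset beats 757.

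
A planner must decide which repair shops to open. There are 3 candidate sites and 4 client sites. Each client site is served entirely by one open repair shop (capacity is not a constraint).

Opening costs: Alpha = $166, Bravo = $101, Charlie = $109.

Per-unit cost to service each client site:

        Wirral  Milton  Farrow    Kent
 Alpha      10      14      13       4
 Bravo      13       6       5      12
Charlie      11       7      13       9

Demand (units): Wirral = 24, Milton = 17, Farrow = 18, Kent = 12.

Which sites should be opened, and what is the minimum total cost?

For any fixed open set, each client site goes to its cheapest open site; total = fixed + service.
{Alpha, Bravo}: Wirral→Alpha 10·24=240, Milton→Bravo 6·17=102, Farrow→Bravo 5·18=90, Kent→Alpha 4·12=48. Service 480; fixed 267; total 747.
{Bravo}: service 648 + fixed 101 = 749
{Bravo, Charlie}: service 564 + fixed 210 = 774
{Alpha, Bravo, Charlie}: service 480 + fixed 376 = 856
No other subset beats 747.

Open Alpha and Bravo; minimum total cost 747.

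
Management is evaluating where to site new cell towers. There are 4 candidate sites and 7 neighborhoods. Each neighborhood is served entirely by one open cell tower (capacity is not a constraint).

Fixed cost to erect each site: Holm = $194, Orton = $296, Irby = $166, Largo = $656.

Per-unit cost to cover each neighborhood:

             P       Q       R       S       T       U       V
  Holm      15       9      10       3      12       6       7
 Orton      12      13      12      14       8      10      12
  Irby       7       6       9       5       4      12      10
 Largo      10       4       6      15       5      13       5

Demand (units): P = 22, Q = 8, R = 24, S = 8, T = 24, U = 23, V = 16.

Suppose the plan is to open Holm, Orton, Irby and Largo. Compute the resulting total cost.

Each neighborhood is assigned to its cheapest site among the open ones.
{Holm, Orton, Irby, Largo}: P→Irby 7·22=154, Q→Largo 4·8=32, R→Largo 6·24=144, S→Holm 3·8=24, T→Irby 4·24=96, U→Holm 6·23=138, V→Largo 5·16=80. Service 668; fixed 1312; total 1980.

Total cost: 1980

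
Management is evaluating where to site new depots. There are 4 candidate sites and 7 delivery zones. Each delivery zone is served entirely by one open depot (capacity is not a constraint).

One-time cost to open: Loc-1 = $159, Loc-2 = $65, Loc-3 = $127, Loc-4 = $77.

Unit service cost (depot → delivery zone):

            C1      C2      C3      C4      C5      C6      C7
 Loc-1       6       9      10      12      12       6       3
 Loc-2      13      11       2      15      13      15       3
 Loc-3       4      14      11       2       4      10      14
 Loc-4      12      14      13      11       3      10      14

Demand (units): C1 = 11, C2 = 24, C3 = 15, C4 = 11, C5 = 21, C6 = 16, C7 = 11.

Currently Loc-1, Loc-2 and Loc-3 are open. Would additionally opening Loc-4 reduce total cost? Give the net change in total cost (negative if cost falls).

Current service cost with {Loc-1, Loc-2, Loc-3}: 525.
Adding Loc-4: each delivery zone re-picks its cheapest; new service cost 504, saving 21.
Extra fixed cost: 77. Net change = 77 − 21 = 56.
(Totals: 876 → 932.)

No — net change +56 (cost rises by 56).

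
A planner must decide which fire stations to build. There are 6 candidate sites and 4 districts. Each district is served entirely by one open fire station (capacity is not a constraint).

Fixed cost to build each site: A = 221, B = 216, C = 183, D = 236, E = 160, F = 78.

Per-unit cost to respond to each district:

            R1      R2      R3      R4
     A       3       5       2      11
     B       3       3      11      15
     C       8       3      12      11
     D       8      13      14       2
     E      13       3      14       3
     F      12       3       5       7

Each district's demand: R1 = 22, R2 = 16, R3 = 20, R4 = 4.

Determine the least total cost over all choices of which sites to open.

Minimum total cost: 451

For any fixed open set, each district goes to its cheapest open site; total = fixed + service.
{A}: R1→A 3·22=66, R2→A 5·16=80, R3→A 2·20=40, R4→A 11·4=44. Service 230; fixed 221; total 451.
{A, F}: R1→A 3·22=66, R2→F 3·16=48, R3→A 2·20=40, R4→F 7·4=28. Service 182; fixed 299; total 481.
{F}: R1→F 12·22=264, R2→F 3·16=48, R3→F 5·20=100, R4→F 7·4=28. Service 440; fixed 78; total 518.
{A, B, C, D, E, F}: service 162 + fixed 1094 = 1256
No other subset beats 451.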